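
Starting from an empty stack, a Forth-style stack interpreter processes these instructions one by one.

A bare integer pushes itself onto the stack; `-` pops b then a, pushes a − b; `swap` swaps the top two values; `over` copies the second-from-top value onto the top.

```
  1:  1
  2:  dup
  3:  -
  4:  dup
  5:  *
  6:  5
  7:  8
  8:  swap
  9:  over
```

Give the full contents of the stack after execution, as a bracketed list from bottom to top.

1     1
dup   1 1
-     0
dup   0 0
*     0
5     0 5
8     0 5 8
swap  0 8 5
over  0 8 5 8

[0, 8, 5, 8]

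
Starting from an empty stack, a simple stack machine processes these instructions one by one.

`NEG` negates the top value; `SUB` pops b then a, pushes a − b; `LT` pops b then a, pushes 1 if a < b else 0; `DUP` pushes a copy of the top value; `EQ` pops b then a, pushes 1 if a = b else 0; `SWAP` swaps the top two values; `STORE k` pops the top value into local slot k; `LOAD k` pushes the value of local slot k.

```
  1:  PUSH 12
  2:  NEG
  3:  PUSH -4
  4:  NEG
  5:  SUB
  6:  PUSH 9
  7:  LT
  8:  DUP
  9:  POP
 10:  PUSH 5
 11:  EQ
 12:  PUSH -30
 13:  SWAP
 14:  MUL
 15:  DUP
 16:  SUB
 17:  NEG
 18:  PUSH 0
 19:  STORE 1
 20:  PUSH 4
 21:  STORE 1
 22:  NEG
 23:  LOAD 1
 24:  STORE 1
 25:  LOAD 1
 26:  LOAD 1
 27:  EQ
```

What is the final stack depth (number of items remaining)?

2

PUSH 12  -> [12]
NEG      -> [-12]
PUSH -4  -> [-12, -4]
NEG      -> [-12, 4]
SUB      -> [-16]
PUSH 9   -> [-16, 9]
LT       -> [1]
DUP      -> [1, 1]
POP      -> [1]
PUSH 5   -> [1, 5]
EQ       -> [0]
PUSH -30 -> [0, -30]
SWAP     -> [-30, 0]
MUL      -> [0]
DUP      -> [0, 0]
SUB      -> [0]
NEG      -> [0]
PUSH 0   -> [0, 0]
STORE 1  -> [0]
PUSH 4   -> [0, 4]
STORE 1  -> [0]
NEG      -> [0]
LOAD 1   -> [0, 4]
STORE 1  -> [0]
LOAD 1   -> [0, 4]
LOAD 1   -> [0, 4, 4]
EQ       -> [0, 1]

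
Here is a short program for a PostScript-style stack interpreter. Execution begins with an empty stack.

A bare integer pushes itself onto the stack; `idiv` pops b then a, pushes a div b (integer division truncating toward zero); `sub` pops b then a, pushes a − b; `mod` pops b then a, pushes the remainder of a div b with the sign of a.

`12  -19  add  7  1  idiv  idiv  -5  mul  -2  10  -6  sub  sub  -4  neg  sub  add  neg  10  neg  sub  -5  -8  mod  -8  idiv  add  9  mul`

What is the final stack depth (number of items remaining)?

1

12   : 12
-19  : 12 -19
add  : -7
7    : -7 7
1    : -7 7 1
idiv : -7 7
idiv : -1
-5   : -1 -5
mul  : 5
-2   : 5 -2
10   : 5 -2 10
-6   : 5 -2 10 -6
sub  : 5 -2 16
sub  : 5 -18
-4   : 5 -18 -4
neg  : 5 -18 4
sub  : 5 -22
add  : -17
neg  : 17
10   : 17 10
neg  : 17 -10
sub  : 27
-5   : 27 -5
-8   : 27 -5 -8
mod  : 27 -5
-8   : 27 -5 -8
idiv : 27 0
add  : 27
9    : 27 9
mul  : 243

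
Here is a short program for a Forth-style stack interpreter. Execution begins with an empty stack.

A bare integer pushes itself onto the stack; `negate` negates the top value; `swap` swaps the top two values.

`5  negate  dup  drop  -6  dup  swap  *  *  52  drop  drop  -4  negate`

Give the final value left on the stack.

4

5      → 5
negate → -5
dup    → -5 -5
drop   → -5
-6     → -5 -6
dup    → -5 -6 -6
swap   → -5 -6 -6
*      → -5 36
*      → -180
52     → -180 52
drop   → -180
drop   → (empty)
-4     → -4
negate → 4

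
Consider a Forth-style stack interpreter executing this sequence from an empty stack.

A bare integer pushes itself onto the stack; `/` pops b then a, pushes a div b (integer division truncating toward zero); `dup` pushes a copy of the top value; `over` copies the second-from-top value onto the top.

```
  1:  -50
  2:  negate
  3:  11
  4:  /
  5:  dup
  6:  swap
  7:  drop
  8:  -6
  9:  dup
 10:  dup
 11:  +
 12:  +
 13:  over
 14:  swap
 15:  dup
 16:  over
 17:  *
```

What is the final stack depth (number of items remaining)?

-50    → -50
negate → 50
11     → 50 11
/      → 4
dup    → 4 4
swap   → 4 4
drop   → 4
-6     → 4 -6
dup    → 4 -6 -6
dup    → 4 -6 -6 -6
+      → 4 -6 -12
+      → 4 -18
over   → 4 -18 4
swap   → 4 4 -18
dup    → 4 4 -18 -18
over   → 4 4 -18 -18 -18
*      → 4 4 -18 324

4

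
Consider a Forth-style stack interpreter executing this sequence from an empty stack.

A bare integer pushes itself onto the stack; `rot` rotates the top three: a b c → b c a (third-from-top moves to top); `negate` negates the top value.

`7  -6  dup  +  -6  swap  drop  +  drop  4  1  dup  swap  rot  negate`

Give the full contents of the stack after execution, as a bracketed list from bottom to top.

[1, 1, -4]

7      : [7]
-6     : [7, -6]
dup    : [7, -6, -6]
+      : [7, -12]
-6     : [7, -12, -6]
swap   : [7, -6, -12]
drop   : [7, -6]
+      : [1]
drop   : []
4      : [4]
1      : [4, 1]
dup    : [4, 1, 1]
swap   : [4, 1, 1]
rot    : [1, 1, 4]
negate : [1, 1, -4]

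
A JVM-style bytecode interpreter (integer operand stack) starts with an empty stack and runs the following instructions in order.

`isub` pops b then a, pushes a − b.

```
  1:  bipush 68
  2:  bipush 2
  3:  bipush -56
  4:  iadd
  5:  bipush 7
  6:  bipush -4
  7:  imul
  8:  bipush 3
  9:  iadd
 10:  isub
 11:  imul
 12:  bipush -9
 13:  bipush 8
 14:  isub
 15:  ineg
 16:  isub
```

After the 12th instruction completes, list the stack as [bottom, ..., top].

bipush 68  -> 68
bipush 2   -> 68 2
bipush -56 -> 68 2 -56
iadd       -> 68 -54
bipush 7   -> 68 -54 7
bipush -4  -> 68 -54 7 -4
imul       -> 68 -54 -28
bipush 3   -> 68 -54 -28 3
iadd       -> 68 -54 -25
isub       -> 68 -29
imul       -> -1972
bipush -9  -> -1972 -9

[-1972, -9]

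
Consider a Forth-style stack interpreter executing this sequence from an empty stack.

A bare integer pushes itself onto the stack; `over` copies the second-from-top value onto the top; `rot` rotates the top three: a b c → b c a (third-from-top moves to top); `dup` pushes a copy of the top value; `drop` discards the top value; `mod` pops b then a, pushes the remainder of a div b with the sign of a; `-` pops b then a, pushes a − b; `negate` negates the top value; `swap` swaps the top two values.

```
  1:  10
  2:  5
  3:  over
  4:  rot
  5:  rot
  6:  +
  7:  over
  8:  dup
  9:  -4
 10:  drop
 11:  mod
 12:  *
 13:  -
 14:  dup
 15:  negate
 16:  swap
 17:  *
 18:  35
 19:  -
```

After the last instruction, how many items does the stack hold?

10     -> [10]
5      -> [10, 5]
over   -> [10, 5, 10]
rot    -> [5, 10, 10]
rot    -> [10, 10, 5]
+      -> [10, 15]
over   -> [10, 15, 10]
dup    -> [10, 15, 10, 10]
-4     -> [10, 15, 10, 10, -4]
drop   -> [10, 15, 10, 10]
mod    -> [10, 15, 0]
*      -> [10, 0]
-      -> [10]
dup    -> [10, 10]
negate -> [10, -10]
swap   -> [-10, 10]
*      -> [-100]
35     -> [-100, 35]
-      -> [-135]

1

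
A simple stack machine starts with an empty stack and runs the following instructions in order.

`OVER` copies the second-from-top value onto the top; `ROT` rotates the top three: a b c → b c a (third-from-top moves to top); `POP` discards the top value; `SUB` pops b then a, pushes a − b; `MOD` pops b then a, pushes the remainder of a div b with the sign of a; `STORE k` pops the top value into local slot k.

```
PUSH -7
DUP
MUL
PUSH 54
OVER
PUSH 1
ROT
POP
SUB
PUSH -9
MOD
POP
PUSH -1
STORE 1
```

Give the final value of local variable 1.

PUSH -7  [-7]
DUP      [-7, -7]
MUL      [49]
PUSH 54  [49, 54]
OVER     [49, 54, 49]
PUSH 1   [49, 54, 49, 1]
ROT      [49, 49, 1, 54]
POP      [49, 49, 1]
SUB      [49, 48]
PUSH -9  [49, 48, -9]
MOD      [49, 3]
POP      [49]
PUSH -1  [49, -1]
STORE 1  [49]

-1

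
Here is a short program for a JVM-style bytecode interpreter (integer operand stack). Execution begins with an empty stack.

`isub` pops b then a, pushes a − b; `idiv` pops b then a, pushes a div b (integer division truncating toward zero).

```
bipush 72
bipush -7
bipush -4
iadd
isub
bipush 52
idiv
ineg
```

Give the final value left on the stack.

bipush 72 : [72]
bipush -7 : [72, -7]
bipush -4 : [72, -7, -4]
iadd      : [72, -11]
isub      : [83]
bipush 52 : [83, 52]
idiv      : [1]
ineg      : [-1]

-1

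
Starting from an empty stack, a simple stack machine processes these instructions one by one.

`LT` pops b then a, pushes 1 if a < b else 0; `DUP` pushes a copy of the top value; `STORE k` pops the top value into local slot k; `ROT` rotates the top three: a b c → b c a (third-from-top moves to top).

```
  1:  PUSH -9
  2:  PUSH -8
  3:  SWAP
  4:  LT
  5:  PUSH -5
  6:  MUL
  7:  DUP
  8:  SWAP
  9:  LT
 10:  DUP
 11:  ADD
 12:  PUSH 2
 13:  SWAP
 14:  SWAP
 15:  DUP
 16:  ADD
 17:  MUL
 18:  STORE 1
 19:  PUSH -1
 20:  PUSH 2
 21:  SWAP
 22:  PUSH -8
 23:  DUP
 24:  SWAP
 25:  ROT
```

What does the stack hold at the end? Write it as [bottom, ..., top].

[2, -8, -8, -1]

PUSH -9 -> [-9]
PUSH -8 -> [-9, -8]
SWAP    -> [-8, -9]
LT      -> [0]
PUSH -5 -> [0, -5]
MUL     -> [0]
DUP     -> [0, 0]
SWAP    -> [0, 0]
LT      -> [0]
DUP     -> [0, 0]
ADD     -> [0]
PUSH 2  -> [0, 2]
SWAP    -> [2, 0]
SWAP    -> [0, 2]
DUP     -> [0, 2, 2]
ADD     -> [0, 4]
MUL     -> [0]
STORE 1 -> []
PUSH -1 -> [-1]
PUSH 2  -> [-1, 2]
SWAP    -> [2, -1]
PUSH -8 -> [2, -1, -8]
DUP     -> [2, -1, -8, -8]
SWAP    -> [2, -1, -8, -8]
ROT     -> [2, -8, -8, -1]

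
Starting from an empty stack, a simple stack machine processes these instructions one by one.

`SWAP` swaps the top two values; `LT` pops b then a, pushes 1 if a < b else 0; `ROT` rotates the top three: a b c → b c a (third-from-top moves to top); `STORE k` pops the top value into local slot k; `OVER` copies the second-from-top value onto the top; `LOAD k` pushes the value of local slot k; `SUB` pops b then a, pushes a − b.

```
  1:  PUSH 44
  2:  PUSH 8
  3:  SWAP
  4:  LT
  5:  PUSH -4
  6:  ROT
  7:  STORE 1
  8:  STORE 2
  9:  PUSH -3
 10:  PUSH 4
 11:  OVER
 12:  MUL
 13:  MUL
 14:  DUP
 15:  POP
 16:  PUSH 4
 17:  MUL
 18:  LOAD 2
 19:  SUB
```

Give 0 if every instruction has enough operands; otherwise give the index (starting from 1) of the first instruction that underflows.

6

PUSH 44 : 44
PUSH 8  : 44 8
SWAP    : 8 44
LT      : 1
PUSH -4 : 1 -4
ROT  — needs 3 operands, stack has 2 → underflow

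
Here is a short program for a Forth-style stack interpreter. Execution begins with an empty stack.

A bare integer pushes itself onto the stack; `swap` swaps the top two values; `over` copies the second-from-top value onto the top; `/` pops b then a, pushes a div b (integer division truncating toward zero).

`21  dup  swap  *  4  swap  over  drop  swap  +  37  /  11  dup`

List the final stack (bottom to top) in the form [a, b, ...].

21   : 21
dup  : 21 21
swap : 21 21
*    : 441
4    : 441 4
swap : 4 441
over : 4 441 4
drop : 4 441
swap : 441 4
+    : 445
37   : 445 37
/    : 12
11   : 12 11
dup  : 12 11 11

[12, 11, 11]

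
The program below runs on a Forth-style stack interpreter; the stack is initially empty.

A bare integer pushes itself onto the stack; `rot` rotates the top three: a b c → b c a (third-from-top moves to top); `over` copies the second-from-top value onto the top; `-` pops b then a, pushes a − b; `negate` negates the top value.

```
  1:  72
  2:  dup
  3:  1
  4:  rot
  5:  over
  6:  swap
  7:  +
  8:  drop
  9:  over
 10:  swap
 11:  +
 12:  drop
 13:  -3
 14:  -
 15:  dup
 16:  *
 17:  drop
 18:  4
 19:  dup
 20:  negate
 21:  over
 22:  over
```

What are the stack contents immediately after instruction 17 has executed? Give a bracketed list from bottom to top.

72    [72]
dup   [72, 72]
1     [72, 72, 1]
rot   [72, 1, 72]
over  [72, 1, 72, 1]
swap  [72, 1, 1, 72]
+     [72, 1, 73]
drop  [72, 1]
over  [72, 1, 72]
swap  [72, 72, 1]
+     [72, 73]
drop  [72]
-3    [72, -3]
-     [75]
dup   [75, 75]
*     [5625]
drop  []

[]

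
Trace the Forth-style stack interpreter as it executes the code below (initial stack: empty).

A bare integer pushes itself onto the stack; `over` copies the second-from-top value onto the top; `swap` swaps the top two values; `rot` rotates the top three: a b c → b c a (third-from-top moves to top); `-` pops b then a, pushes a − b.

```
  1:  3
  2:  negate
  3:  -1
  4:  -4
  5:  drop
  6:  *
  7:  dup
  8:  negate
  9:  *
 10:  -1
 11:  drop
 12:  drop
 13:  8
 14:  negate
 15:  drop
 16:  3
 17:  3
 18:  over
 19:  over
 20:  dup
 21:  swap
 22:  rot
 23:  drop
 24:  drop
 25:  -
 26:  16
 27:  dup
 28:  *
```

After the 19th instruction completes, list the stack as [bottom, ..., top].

[3, 3, 3, 3]

3      → [3]
negate → [-3]
-1     → [-3, -1]
-4     → [-3, -1, -4]
drop   → [-3, -1]
*      → [3]
dup    → [3, 3]
negate → [3, -3]
*      → [-9]
-1     → [-9, -1]
drop   → [-9]
drop   → []
8      → [8]
negate → [-8]
drop   → []
3      → [3]
3      → [3, 3]
over   → [3, 3, 3]
over   → [3, 3, 3, 3]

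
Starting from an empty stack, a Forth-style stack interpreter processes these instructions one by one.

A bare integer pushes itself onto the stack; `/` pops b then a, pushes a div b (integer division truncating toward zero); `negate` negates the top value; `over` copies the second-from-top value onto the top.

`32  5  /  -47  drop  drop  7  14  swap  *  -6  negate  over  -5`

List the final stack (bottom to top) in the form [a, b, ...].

[98, 6, 98, -5]

32     -> 32
5      -> 32 5
/      -> 6
-47    -> 6 -47
drop   -> 6
drop   -> (empty)
7      -> 7
14     -> 7 14
swap   -> 14 7
*      -> 98
-6     -> 98 -6
negate -> 98 6
over   -> 98 6 98
-5     -> 98 6 98 -5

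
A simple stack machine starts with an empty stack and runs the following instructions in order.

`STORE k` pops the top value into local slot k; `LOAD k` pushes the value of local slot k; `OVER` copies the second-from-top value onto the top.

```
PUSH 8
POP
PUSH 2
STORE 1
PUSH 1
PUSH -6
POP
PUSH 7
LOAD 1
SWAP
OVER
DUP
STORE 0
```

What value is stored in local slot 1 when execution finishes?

PUSH 8   8
POP      (empty)
PUSH 2   2
STORE 1  (empty)
PUSH 1   1
PUSH -6  1 -6
POP      1
PUSH 7   1 7
LOAD 1   1 7 2
SWAP     1 2 7
OVER     1 2 7 2
DUP      1 2 7 2 2
STORE 0  1 2 7 2

2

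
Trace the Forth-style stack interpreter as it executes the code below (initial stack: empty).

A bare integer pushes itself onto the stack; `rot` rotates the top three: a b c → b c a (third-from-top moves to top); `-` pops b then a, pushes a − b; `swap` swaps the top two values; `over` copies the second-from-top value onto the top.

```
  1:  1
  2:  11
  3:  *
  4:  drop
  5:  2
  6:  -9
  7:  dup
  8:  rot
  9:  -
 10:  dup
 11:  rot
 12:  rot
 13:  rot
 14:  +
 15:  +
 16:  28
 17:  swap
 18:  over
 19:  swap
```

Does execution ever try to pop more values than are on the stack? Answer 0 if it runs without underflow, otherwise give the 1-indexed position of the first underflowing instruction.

0

1    -> [1]
11   -> [1, 11]
*    -> [11]
drop -> []
2    -> [2]
-9   -> [2, -9]
dup  -> [2, -9, -9]
rot  -> [-9, -9, 2]
-    -> [-9, -11]
dup  -> [-9, -11, -11]
rot  -> [-11, -11, -9]
rot  -> [-11, -9, -11]
rot  -> [-9, -11, -11]
+    -> [-9, -22]
+    -> [-31]
28   -> [-31, 28]
swap -> [28, -31]
over -> [28, -31, 28]
swap -> [28, 28, -31]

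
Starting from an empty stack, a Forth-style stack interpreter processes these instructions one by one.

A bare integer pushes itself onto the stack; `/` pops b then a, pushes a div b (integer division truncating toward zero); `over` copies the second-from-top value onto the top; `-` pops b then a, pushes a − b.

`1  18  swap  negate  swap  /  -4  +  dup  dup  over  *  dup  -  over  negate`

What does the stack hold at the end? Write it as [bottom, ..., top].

1       1
18      1 18
swap    18 1
negate  18 -1
swap    -1 18
/       0
-4      0 -4
+       -4
dup     -4 -4
dup     -4 -4 -4
over    -4 -4 -4 -4
*       -4 -4 16
dup     -4 -4 16 16
-       -4 -4 0
over    -4 -4 0 -4
negate  -4 -4 0 4

[-4, -4, 0, 4]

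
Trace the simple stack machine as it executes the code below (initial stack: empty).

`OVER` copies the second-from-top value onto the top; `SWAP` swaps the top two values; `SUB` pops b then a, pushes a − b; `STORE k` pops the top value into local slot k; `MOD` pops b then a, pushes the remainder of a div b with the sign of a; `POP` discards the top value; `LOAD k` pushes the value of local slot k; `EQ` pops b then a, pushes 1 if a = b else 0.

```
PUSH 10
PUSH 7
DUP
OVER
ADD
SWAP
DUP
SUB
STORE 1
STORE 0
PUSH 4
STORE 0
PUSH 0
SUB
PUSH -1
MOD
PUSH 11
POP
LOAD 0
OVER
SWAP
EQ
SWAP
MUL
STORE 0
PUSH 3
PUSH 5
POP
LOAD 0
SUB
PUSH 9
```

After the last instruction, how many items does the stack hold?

2

PUSH 10 -> [10]
PUSH 7  -> [10, 7]
DUP     -> [10, 7, 7]
OVER    -> [10, 7, 7, 7]
ADD     -> [10, 7, 14]
SWAP    -> [10, 14, 7]
DUP     -> [10, 14, 7, 7]
SUB     -> [10, 14, 0]
STORE 1 -> [10, 14]
STORE 0 -> [10]
PUSH 4  -> [10, 4]
STORE 0 -> [10]
PUSH 0  -> [10, 0]
SUB     -> [10]
PUSH -1 -> [10, -1]
MOD     -> [0]
PUSH 11 -> [0, 11]
POP     -> [0]
LOAD 0  -> [0, 4]
OVER    -> [0, 4, 0]
SWAP    -> [0, 0, 4]
EQ      -> [0, 0]
SWAP    -> [0, 0]
MUL     -> [0]
STORE 0 -> []
PUSH 3  -> [3]
PUSH 5  -> [3, 5]
POP     -> [3]
LOAD 0  -> [3, 0]
SUB     -> [3]
PUSH 9  -> [3, 9]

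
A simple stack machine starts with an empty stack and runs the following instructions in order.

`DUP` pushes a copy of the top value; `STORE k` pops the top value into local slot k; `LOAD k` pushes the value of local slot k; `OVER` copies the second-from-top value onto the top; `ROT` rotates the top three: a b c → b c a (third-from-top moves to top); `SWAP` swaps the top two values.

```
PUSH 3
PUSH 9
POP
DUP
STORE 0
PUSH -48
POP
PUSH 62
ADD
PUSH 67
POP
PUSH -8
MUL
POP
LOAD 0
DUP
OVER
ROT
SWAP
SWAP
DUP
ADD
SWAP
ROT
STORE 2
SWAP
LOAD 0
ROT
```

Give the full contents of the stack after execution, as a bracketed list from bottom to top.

[6, 3, 3]

PUSH 3   : 3
PUSH 9   : 3 9
POP      : 3
DUP      : 3 3
STORE 0  : 3
PUSH -48 : 3 -48
POP      : 3
PUSH 62  : 3 62
ADD      : 65
PUSH 67  : 65 67
POP      : 65
PUSH -8  : 65 -8
MUL      : -520
POP      : (empty)
LOAD 0   : 3
DUP      : 3 3
OVER     : 3 3 3
ROT      : 3 3 3
SWAP     : 3 3 3
SWAP     : 3 3 3
DUP      : 3 3 3 3
ADD      : 3 3 6
SWAP     : 3 6 3
ROT      : 6 3 3
STORE 2  : 6 3
SWAP     : 3 6
LOAD 0   : 3 6 3
ROT      : 6 3 3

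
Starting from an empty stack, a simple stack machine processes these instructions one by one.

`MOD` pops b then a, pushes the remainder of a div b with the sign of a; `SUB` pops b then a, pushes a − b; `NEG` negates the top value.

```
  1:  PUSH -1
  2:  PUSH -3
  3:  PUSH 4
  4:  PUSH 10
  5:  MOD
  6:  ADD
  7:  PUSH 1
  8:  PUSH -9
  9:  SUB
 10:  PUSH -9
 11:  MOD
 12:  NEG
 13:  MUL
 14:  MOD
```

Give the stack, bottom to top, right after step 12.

[-1, 1, -1]

PUSH -1 : -1
PUSH -3 : -1 -3
PUSH 4  : -1 -3 4
PUSH 10 : -1 -3 4 10
MOD     : -1 -3 4
ADD     : -1 1
PUSH 1  : -1 1 1
PUSH -9 : -1 1 1 -9
SUB     : -1 1 10
PUSH -9 : -1 1 10 -9
MOD     : -1 1 1
NEG     : -1 1 -1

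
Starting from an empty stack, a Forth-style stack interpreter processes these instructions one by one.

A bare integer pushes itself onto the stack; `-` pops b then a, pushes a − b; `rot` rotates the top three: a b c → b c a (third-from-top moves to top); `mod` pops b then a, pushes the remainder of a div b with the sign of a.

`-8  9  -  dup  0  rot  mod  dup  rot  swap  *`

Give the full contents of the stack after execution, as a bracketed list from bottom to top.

[0, 0]

-8   -> [-8]
9    -> [-8, 9]
-    -> [-17]
dup  -> [-17, -17]
0    -> [-17, -17, 0]
rot  -> [-17, 0, -17]
mod  -> [-17, 0]
dup  -> [-17, 0, 0]
rot  -> [0, 0, -17]
swap -> [0, -17, 0]
*    -> [0, 0]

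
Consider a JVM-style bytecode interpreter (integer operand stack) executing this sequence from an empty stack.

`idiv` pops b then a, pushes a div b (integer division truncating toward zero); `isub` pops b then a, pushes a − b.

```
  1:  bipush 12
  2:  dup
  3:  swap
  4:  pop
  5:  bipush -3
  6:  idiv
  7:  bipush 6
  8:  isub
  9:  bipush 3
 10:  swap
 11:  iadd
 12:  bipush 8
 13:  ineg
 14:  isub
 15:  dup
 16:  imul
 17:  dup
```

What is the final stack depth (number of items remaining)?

bipush 12 -> 12
dup       -> 12 12
swap      -> 12 12
pop       -> 12
bipush -3 -> 12 -3
idiv      -> -4
bipush 6  -> -4 6
isub      -> -10
bipush 3  -> -10 3
swap      -> 3 -10
iadd      -> -7
bipush 8  -> -7 8
ineg      -> -7 -8
isub      -> 1
dup       -> 1 1
imul      -> 1
dup       -> 1 1

2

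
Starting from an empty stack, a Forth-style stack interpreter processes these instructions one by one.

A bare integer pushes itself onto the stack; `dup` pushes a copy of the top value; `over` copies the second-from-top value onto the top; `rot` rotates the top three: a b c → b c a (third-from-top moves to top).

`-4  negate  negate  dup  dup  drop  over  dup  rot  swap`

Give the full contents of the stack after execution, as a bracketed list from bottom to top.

-4     → -4
negate → 4
negate → -4
dup    → -4 -4
dup    → -4 -4 -4
drop   → -4 -4
over   → -4 -4 -4
dup    → -4 -4 -4 -4
rot    → -4 -4 -4 -4
swap   → -4 -4 -4 -4

[-4, -4, -4, -4]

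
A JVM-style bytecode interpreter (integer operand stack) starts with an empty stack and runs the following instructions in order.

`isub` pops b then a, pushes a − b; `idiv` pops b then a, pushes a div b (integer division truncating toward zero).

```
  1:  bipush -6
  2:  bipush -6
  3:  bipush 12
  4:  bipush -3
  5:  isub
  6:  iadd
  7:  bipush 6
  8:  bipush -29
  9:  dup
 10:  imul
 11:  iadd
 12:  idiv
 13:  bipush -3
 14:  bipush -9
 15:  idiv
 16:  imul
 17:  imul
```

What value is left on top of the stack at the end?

0

bipush -6   -6
bipush -6   -6 -6
bipush 12   -6 -6 12
bipush -3   -6 -6 12 -3
isub        -6 -6 15
iadd        -6 9
bipush 6    -6 9 6
bipush -29  -6 9 6 -29
dup         -6 9 6 -29 -29
imul        -6 9 6 841
iadd        -6 9 847
idiv        -6 0
bipush -3   -6 0 -3
bipush -9   -6 0 -3 -9
idiv        -6 0 0
imul        -6 0
imul        0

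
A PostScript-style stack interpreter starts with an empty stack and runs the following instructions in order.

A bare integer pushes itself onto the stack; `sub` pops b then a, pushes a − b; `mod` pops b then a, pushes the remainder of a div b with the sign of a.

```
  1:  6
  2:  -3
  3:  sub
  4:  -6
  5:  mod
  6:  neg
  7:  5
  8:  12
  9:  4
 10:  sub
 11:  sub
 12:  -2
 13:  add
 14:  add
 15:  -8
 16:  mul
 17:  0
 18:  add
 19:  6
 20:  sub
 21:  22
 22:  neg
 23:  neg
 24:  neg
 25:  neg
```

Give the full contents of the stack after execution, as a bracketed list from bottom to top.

[58, 22]

6   → [6]
-3  → [6, -3]
sub → [9]
-6  → [9, -6]
mod → [3]
neg → [-3]
5   → [-3, 5]
12  → [-3, 5, 12]
4   → [-3, 5, 12, 4]
sub → [-3, 5, 8]
sub → [-3, -3]
-2  → [-3, -3, -2]
add → [-3, -5]
add → [-8]
-8  → [-8, -8]
mul → [64]
0   → [64, 0]
add → [64]
6   → [64, 6]
sub → [58]
22  → [58, 22]
neg → [58, -22]
neg → [58, 22]
neg → [58, -22]
neg → [58, 22]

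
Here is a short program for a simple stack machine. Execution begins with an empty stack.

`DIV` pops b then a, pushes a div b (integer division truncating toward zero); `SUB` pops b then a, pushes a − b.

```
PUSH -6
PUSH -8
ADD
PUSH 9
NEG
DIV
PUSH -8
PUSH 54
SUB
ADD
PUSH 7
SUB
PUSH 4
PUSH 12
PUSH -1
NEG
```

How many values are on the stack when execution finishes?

PUSH -6 -> -6
PUSH -8 -> -6 -8
ADD     -> -14
PUSH 9  -> -14 9
NEG     -> -14 -9
DIV     -> 1
PUSH -8 -> 1 -8
PUSH 54 -> 1 -8 54
SUB     -> 1 -62
ADD     -> -61
PUSH 7  -> -61 7
SUB     -> -68
PUSH 4  -> -68 4
PUSH 12 -> -68 4 12
PUSH -1 -> -68 4 12 -1
NEG     -> -68 4 12 1

4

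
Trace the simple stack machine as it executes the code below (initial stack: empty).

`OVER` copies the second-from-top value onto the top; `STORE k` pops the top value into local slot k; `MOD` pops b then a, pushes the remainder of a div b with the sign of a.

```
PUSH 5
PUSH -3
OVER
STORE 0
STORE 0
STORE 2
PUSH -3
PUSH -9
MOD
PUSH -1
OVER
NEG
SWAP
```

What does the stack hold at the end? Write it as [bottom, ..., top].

[-3, 3, -1]

PUSH 5  → 5
PUSH -3 → 5 -3
OVER    → 5 -3 5
STORE 0 → 5 -3
STORE 0 → 5
STORE 2 → (empty)
PUSH -3 → -3
PUSH -9 → -3 -9
MOD     → -3
PUSH -1 → -3 -1
OVER    → -3 -1 -3
NEG     → -3 -1 3
SWAP    → -3 3 -1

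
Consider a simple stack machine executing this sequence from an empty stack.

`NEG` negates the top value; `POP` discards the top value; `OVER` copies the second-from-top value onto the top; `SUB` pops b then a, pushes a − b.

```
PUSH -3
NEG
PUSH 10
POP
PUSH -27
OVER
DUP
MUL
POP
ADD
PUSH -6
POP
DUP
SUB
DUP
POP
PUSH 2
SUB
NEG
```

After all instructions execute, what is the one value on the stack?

PUSH -3   -3
NEG       3
PUSH 10   3 10
POP       3
PUSH -27  3 -27
OVER      3 -27 3
DUP       3 -27 3 3
MUL       3 -27 9
POP       3 -27
ADD       -24
PUSH -6   -24 -6
POP       -24
DUP       -24 -24
SUB       0
DUP       0 0
POP       0
PUSH 2    0 2
SUB       -2
NEG       2

2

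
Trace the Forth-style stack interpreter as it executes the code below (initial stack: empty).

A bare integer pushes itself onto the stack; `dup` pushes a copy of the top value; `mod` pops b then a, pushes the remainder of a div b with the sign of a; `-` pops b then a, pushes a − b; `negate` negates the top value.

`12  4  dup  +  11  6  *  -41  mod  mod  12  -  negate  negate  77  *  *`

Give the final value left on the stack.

12     → [12]
4      → [12, 4]
dup    → [12, 4, 4]
+      → [12, 8]
11     → [12, 8, 11]
6      → [12, 8, 11, 6]
*      → [12, 8, 66]
-41    → [12, 8, 66, -41]
mod    → [12, 8, 25]
mod    → [12, 8]
12     → [12, 8, 12]
-      → [12, -4]
negate → [12, 4]
negate → [12, -4]
77     → [12, -4, 77]
*      → [12, -308]
*      → [-3696]

-3696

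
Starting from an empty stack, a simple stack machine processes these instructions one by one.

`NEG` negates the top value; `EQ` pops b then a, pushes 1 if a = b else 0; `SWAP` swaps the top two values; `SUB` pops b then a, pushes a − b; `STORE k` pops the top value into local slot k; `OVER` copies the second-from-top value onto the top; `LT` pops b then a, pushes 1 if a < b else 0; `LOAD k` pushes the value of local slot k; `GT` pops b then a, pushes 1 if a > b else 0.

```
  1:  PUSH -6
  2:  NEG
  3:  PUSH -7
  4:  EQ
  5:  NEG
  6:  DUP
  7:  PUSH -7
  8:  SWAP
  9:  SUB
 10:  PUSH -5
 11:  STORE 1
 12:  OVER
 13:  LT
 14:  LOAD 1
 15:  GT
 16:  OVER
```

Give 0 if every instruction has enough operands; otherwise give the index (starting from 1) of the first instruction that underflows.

0

PUSH -6  [-6]
NEG      [6]
PUSH -7  [6, -7]
EQ       [0]
NEG      [0]
DUP      [0, 0]
PUSH -7  [0, 0, -7]
SWAP     [0, -7, 0]
SUB      [0, -7]
PUSH -5  [0, -7, -5]
STORE 1  [0, -7]
OVER     [0, -7, 0]
LT       [0, 1]
LOAD 1   [0, 1, -5]
GT       [0, 1]
OVER     [0, 1, 0]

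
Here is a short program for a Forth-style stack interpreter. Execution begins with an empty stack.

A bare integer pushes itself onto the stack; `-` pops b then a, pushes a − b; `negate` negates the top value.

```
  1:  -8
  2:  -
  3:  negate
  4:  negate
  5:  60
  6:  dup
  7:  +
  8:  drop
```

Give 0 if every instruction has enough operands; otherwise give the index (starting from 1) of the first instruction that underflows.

-8 : -8
-  — needs 2 operands, stack has 1 → underflow

2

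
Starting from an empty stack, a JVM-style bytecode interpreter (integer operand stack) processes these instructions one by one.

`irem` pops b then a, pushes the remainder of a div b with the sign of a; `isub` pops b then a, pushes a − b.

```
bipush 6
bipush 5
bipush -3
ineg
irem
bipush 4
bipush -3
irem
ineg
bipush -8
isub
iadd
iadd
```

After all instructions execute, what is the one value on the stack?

15

bipush 6  → [6]
bipush 5  → [6, 5]
bipush -3 → [6, 5, -3]
ineg      → [6, 5, 3]
irem      → [6, 2]
bipush 4  → [6, 2, 4]
bipush -3 → [6, 2, 4, -3]
irem      → [6, 2, 1]
ineg      → [6, 2, -1]
bipush -8 → [6, 2, -1, -8]
isub      → [6, 2, 7]
iadd      → [6, 9]
iadd      → [15]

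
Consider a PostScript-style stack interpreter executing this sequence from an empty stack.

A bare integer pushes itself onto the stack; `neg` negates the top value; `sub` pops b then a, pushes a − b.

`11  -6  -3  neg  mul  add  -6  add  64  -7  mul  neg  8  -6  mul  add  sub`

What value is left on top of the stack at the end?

-413

11  → 11
-6  → 11 -6
-3  → 11 -6 -3
neg → 11 -6 3
mul → 11 -18
add → -7
-6  → -7 -6
add → -13
64  → -13 64
-7  → -13 64 -7
mul → -13 -448
neg → -13 448
8   → -13 448 8
-6  → -13 448 8 -6
mul → -13 448 -48
add → -13 400
sub → -413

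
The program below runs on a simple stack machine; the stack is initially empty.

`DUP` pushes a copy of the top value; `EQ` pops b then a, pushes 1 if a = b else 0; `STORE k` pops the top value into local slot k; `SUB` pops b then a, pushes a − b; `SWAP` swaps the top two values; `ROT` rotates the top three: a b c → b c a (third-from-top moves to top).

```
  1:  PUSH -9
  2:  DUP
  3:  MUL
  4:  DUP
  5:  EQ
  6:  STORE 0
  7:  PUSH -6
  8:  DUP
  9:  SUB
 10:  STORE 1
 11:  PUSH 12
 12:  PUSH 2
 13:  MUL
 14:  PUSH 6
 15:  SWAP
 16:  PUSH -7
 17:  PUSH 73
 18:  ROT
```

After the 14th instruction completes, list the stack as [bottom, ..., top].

[24, 6]

PUSH -9 → [-9]
DUP     → [-9, -9]
MUL     → [81]
DUP     → [81, 81]
EQ      → [1]
STORE 0 → []
PUSH -6 → [-6]
DUP     → [-6, -6]
SUB     → [0]
STORE 1 → []
PUSH 12 → [12]
PUSH 2  → [12, 2]
MUL     → [24]
PUSH 6  → [24, 6]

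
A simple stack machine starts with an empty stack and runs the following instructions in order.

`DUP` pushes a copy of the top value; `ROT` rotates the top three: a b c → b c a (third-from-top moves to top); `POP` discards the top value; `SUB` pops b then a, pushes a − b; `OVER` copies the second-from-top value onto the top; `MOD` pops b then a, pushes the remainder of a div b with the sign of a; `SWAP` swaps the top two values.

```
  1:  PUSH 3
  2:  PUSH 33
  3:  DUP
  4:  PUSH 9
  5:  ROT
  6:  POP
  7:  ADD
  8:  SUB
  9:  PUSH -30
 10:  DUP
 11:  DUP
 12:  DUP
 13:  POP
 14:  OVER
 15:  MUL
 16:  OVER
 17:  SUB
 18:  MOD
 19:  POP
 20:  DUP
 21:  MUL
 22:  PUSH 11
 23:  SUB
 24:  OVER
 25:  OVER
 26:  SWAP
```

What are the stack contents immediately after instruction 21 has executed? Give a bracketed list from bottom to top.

[-39, 900]

PUSH 3   -> 3
PUSH 33  -> 3 33
DUP      -> 3 33 33
PUSH 9   -> 3 33 33 9
ROT      -> 3 33 9 33
POP      -> 3 33 9
ADD      -> 3 42
SUB      -> -39
PUSH -30 -> -39 -30
DUP      -> -39 -30 -30
DUP      -> -39 -30 -30 -30
DUP      -> -39 -30 -30 -30 -30
POP      -> -39 -30 -30 -30
OVER     -> -39 -30 -30 -30 -30
MUL      -> -39 -30 -30 900
OVER     -> -39 -30 -30 900 -30
SUB      -> -39 -30 -30 930
MOD      -> -39 -30 -30
POP      -> -39 -30
DUP      -> -39 -30 -30
MUL      -> -39 900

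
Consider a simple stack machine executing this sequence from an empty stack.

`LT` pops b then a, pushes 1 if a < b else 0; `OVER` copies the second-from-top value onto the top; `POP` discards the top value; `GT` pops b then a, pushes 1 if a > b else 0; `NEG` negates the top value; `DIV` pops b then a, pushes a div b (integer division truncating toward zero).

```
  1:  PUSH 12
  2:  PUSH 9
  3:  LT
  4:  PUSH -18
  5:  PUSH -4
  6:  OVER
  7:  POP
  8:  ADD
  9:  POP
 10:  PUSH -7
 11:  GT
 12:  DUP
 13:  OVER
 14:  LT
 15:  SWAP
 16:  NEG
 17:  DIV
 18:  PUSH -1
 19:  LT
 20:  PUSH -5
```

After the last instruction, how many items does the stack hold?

2

PUSH 12  -> 12
PUSH 9   -> 12 9
LT       -> 0
PUSH -18 -> 0 -18
PUSH -4  -> 0 -18 -4
OVER     -> 0 -18 -4 -18
POP      -> 0 -18 -4
ADD      -> 0 -22
POP      -> 0
PUSH -7  -> 0 -7
GT       -> 1
DUP      -> 1 1
OVER     -> 1 1 1
LT       -> 1 0
SWAP     -> 0 1
NEG      -> 0 -1
DIV      -> 0
PUSH -1  -> 0 -1
LT       -> 0
PUSH -5  -> 0 -5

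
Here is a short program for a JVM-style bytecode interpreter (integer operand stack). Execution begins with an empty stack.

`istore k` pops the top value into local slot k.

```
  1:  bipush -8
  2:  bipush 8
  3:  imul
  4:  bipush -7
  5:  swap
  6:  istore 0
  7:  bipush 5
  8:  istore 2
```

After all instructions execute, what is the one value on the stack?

-7

bipush -8 : -8
bipush 8  : -8 8
imul      : -64
bipush -7 : -64 -7
swap      : -7 -64
istore 0  : -7
bipush 5  : -7 5
istore 2  : -7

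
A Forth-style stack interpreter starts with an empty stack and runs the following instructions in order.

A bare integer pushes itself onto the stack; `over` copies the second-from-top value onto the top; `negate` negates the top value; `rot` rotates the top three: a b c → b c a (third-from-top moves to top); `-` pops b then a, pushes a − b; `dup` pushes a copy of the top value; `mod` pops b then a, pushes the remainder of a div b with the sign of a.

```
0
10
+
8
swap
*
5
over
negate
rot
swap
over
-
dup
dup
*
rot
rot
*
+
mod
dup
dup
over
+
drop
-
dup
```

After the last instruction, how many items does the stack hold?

2

0      -> 0
10     -> 0 10
+      -> 10
8      -> 10 8
swap   -> 8 10
*      -> 80
5      -> 80 5
over   -> 80 5 80
negate -> 80 5 -80
rot    -> 5 -80 80
swap   -> 5 80 -80
over   -> 5 80 -80 80
-      -> 5 80 -160
dup    -> 5 80 -160 -160
dup    -> 5 80 -160 -160 -160
*      -> 5 80 -160 25600
rot    -> 5 -160 25600 80
rot    -> 5 25600 80 -160
*      -> 5 25600 -12800
+      -> 5 12800
mod    -> 5
dup    -> 5 5
dup    -> 5 5 5
over   -> 5 5 5 5
+      -> 5 5 10
drop   -> 5 5
-      -> 0
dup    -> 0 0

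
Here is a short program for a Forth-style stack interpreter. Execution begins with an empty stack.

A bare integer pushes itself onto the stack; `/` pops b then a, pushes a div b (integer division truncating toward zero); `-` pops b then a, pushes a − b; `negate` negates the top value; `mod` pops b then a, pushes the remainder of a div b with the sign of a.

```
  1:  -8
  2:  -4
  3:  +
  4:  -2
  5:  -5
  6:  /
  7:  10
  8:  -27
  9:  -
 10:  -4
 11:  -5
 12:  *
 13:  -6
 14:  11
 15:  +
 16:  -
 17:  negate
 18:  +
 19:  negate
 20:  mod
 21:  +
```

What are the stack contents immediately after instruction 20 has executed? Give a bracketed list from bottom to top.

[-12, 0]

-8     -> [-8]
-4     -> [-8, -4]
+      -> [-12]
-2     -> [-12, -2]
-5     -> [-12, -2, -5]
/      -> [-12, 0]
10     -> [-12, 0, 10]
-27    -> [-12, 0, 10, -27]
-      -> [-12, 0, 37]
-4     -> [-12, 0, 37, -4]
-5     -> [-12, 0, 37, -4, -5]
*      -> [-12, 0, 37, 20]
-6     -> [-12, 0, 37, 20, -6]
11     -> [-12, 0, 37, 20, -6, 11]
+      -> [-12, 0, 37, 20, 5]
-      -> [-12, 0, 37, 15]
negate -> [-12, 0, 37, -15]
+      -> [-12, 0, 22]
negate -> [-12, 0, -22]
mod    -> [-12, 0]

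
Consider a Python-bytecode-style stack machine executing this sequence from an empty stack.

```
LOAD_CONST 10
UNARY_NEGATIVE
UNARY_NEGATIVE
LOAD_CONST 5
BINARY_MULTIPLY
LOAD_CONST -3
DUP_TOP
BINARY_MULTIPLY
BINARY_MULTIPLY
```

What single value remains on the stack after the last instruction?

450

LOAD_CONST 10   -> 10
UNARY_NEGATIVE  -> -10
UNARY_NEGATIVE  -> 10
LOAD_CONST 5    -> 10 5
BINARY_MULTIPLY -> 50
LOAD_CONST -3   -> 50 -3
DUP_TOP         -> 50 -3 -3
BINARY_MULTIPLY -> 50 9
BINARY_MULTIPLY -> 450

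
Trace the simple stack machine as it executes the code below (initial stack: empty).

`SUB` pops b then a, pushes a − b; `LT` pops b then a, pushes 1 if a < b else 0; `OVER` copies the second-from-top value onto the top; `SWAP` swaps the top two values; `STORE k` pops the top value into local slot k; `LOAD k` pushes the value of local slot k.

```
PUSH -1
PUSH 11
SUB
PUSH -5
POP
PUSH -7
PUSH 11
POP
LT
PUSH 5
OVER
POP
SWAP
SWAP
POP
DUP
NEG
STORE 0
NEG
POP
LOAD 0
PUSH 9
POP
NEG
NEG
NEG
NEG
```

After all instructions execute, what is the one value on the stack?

PUSH -1 → -1
PUSH 11 → -1 11
SUB     → -12
PUSH -5 → -12 -5
POP     → -12
PUSH -7 → -12 -7
PUSH 11 → -12 -7 11
POP     → -12 -7
LT      → 1
PUSH 5  → 1 5
OVER    → 1 5 1
POP     → 1 5
SWAP    → 5 1
SWAP    → 1 5
POP     → 1
DUP     → 1 1
NEG     → 1 -1
STORE 0 → 1
NEG     → -1
POP     → (empty)
LOAD 0  → -1
PUSH 9  → -1 9
POP     → -1
NEG     → 1
NEG     → -1
NEG     → 1
NEG     → -1

-1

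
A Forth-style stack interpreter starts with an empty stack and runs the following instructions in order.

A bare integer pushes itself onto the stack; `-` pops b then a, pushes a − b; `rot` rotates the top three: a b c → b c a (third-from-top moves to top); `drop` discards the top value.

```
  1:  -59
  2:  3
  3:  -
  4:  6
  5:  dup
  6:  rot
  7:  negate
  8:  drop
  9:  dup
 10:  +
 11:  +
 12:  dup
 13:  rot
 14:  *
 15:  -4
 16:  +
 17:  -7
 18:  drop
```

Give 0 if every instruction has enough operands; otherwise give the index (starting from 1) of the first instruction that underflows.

13

-59    → -59
3      → -59 3
-      → -62
6      → -62 6
dup    → -62 6 6
rot    → 6 6 -62
negate → 6 6 62
drop   → 6 6
dup    → 6 6 6
+      → 6 12
+      → 18
dup    → 18 18
rot  — needs 3 operands, stack has 2 → underflow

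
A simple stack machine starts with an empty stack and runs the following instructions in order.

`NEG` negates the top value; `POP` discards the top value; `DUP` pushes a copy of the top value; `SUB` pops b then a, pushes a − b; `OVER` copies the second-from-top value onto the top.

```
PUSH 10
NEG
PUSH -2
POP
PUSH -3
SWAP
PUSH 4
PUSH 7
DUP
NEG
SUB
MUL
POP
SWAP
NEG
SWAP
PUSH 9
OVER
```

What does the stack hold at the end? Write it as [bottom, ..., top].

[3, -10, 9, -10]

PUSH 10 -> [10]
NEG     -> [-10]
PUSH -2 -> [-10, -2]
POP     -> [-10]
PUSH -3 -> [-10, -3]
SWAP    -> [-3, -10]
PUSH 4  -> [-3, -10, 4]
PUSH 7  -> [-3, -10, 4, 7]
DUP     -> [-3, -10, 4, 7, 7]
NEG     -> [-3, -10, 4, 7, -7]
SUB     -> [-3, -10, 4, 14]
MUL     -> [-3, -10, 56]
POP     -> [-3, -10]
SWAP    -> [-10, -3]
NEG     -> [-10, 3]
SWAP    -> [3, -10]
PUSH 9  -> [3, -10, 9]
OVER    -> [3, -10, 9, -10]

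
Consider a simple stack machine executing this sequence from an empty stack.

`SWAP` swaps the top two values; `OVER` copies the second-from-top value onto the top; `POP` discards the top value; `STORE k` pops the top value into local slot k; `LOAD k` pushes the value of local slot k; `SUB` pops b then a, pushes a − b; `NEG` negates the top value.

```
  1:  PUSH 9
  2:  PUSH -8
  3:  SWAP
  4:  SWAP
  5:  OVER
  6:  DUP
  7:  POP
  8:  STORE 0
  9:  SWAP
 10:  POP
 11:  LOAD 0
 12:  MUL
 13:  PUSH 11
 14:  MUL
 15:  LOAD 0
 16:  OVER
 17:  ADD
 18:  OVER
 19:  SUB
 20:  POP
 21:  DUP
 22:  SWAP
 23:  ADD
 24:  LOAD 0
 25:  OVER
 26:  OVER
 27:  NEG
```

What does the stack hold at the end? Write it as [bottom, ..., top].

PUSH 9  -> [9]
PUSH -8 -> [9, -8]
SWAP    -> [-8, 9]
SWAP    -> [9, -8]
OVER    -> [9, -8, 9]
DUP     -> [9, -8, 9, 9]
POP     -> [9, -8, 9]
STORE 0 -> [9, -8]
SWAP    -> [-8, 9]
POP     -> [-8]
LOAD 0  -> [-8, 9]
MUL     -> [-72]
PUSH 11 -> [-72, 11]
MUL     -> [-792]
LOAD 0  -> [-792, 9]
OVER    -> [-792, 9, -792]
ADD     -> [-792, -783]
OVER    -> [-792, -783, -792]
SUB     -> [-792, 9]
POP     -> [-792]
DUP     -> [-792, -792]
SWAP    -> [-792, -792]
ADD     -> [-1584]
LOAD 0  -> [-1584, 9]
OVER    -> [-1584, 9, -1584]
OVER    -> [-1584, 9, -1584, 9]
NEG     -> [-1584, 9, -1584, -9]

[-1584, 9, -1584, -9]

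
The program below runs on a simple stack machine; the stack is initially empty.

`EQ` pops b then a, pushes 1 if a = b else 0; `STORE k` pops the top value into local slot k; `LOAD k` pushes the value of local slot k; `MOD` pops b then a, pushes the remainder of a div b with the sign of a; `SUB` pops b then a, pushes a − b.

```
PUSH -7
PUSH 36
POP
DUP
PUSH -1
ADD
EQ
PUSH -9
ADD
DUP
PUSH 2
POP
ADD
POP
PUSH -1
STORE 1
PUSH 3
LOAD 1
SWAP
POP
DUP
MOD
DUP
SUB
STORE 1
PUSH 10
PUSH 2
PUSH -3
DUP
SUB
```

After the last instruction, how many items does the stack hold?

PUSH -7  [-7]
PUSH 36  [-7, 36]
POP      [-7]
DUP      [-7, -7]
PUSH -1  [-7, -7, -1]
ADD      [-7, -8]
EQ       [0]
PUSH -9  [0, -9]
ADD      [-9]
DUP      [-9, -9]
PUSH 2   [-9, -9, 2]
POP      [-9, -9]
ADD      [-18]
POP      []
PUSH -1  [-1]
STORE 1  []
PUSH 3   [3]
LOAD 1   [3, -1]
SWAP     [-1, 3]
POP      [-1]
DUP      [-1, -1]
MOD      [0]
DUP      [0, 0]
SUB      [0]
STORE 1  []
PUSH 10  [10]
PUSH 2   [10, 2]
PUSH -3  [10, 2, -3]
DUP      [10, 2, -3, -3]
SUB      [10, 2, 0]

3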